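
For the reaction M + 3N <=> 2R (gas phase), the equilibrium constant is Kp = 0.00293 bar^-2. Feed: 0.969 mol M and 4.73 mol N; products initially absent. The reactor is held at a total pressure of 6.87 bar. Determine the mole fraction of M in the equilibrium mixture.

y_M = 0.139

Let X = conversion of M (basis 0.969 mol M); extent of reaction ξ = 0.969X.
Species balance: n_M = 0.969 − 0.969X; n_N = 4.73 − 2.91X; n_R = 1.94X.
Summing: n_T = 5.7 − 1.94X.
Mole fractions y_i = n_i/n_T; Kp = p_R^2 / (p_M p_N^3) with p_i = y_i·P.
Setting this equal to 0.00293 bar^-2 and taking the physical root (0 < X < 1) gives X = 0.251.
Then n_M = 0.726, n_T = 5.21, so y_M = 0.139.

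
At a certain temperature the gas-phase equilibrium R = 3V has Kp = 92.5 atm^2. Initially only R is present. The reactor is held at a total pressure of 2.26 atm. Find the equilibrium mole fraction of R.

y_R = 0.048

Take 1 mol R as basis and let X be its fractional conversion, so ξ = X.
At extent ξ: n_R = 1 − X; n_V = 3X.
Summing: n_T = 1 + 2X.
Mole fractions y_i = n_i/n_T; Kp = p_V^3 / (p_R) with p_i = y_i·P.
Setting this equal to 92.5 atm^2 and taking the physical root (0 < X < 1) gives X = 0.869.
Then n_R = 0.131, n_T = 2.74, so y_R = 0.048.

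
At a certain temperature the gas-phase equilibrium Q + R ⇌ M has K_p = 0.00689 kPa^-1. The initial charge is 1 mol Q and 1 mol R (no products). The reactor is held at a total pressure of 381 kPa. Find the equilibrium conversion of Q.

X = 0.475

Take 1 mol Q as basis and let X be its fractional conversion, so ξ = X.
Mole table: n_Q = 1 − X; n_R = 1 − X; n_M = X.
n_T = Σnᵢ = 2 − X.
With p_i = (n_i/n_T)P, K_p = p_M / (p_Q p_R).
This yields a degree-2 equation in X; solving on (0,1), X = 0.475.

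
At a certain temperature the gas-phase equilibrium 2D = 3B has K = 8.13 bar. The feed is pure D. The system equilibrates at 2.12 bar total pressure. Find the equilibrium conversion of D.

Take 1 mol D as basis and let X be its fractional conversion, so ξ = 0.5X.
Mole table: n_D = 1 − X; n_B = 1.5X.
Total moles n_T = 1 + 0.5X.
With p_i = (n_i/n_T)P, K = p_B^3 / (p_D^2).
Equating to 8.13 bar and solving on 0 < X < 1: X = 0.609.

X = 0.609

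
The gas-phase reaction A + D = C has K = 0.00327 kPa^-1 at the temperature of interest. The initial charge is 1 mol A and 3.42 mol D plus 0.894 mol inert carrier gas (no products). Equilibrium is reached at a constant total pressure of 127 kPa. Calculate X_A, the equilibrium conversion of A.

X = 0.207

Basis: 1 mol A initially; let X = conversion of A. Extent ξ = X.
Mole table: n_A = 1 − X; n_D = 3.42 − X; n_C = X; n_I = 0.894 (inert).
Summing: n_T = 5.31 − X.
y_i = n_i/n_T, p_i = y_i·P. K = p_C / (p_A p_D).
Substituting and setting equal to 0.00327 kPa^-1 gives a polynomial in X; the root in (0,1) is X = 0.207.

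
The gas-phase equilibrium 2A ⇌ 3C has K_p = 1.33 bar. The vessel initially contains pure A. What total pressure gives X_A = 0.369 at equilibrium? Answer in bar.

Basis: 1 mol A initially; let X = conversion of A. Extent ξ = 0.5X.
Mole table: n_A = 1 − X; n_C = 1.5X.
Summing: n_T = 1 + 0.5X.
K_p = p_C^3 / (p_A^2) with p_i = (n_i/n_T)·P.
At X = 0.369: the mole-fraction product g(X) = Π y_i^ν_i = 0.3595. Since K_p = g(X)·P^{1}, P = (K_p/g)^(1/1) = (1.33/0.3595)^(1/1) = 3.7 bar.

P = 3.7 bar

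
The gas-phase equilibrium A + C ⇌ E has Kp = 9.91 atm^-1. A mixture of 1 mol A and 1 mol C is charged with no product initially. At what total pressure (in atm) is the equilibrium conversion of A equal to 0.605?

P = 0.546 atm

Take 1 mol A as basis and let X be its fractional conversion, so ξ = X.
Species balance: n_A = 1 − X; n_C = 1 − X; n_E = X.
Summing: n_T = 2 − X.
Kp = p_E / (p_A p_C) with p_i = (n_i/n_T)·P.
At X = 0.605: the mole-fraction product g(X) = Π y_i^ν_i = 5.409. Since Kp = g(X)·P^{-1}, P = (g/Kp)^(1/1) = (5.409/9.91)^(1/1) = 0.546 atm.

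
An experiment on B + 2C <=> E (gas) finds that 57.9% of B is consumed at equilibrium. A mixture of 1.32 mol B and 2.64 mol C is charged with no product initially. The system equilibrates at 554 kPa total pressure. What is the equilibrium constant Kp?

Kp = 2.14e-05 kPa^-2

Let X = conversion of B (basis 1.32 mol B); extent of reaction ξ = 1.32X.
Moles: n_B = 1.32 − 1.32X; n_C = 2.64 − 2.64X; n_E = 1.32X.
Summing: n_T = 3.96 − 2.64X.
At X = 0.579: n_B = 0.556, n_C = 1.11, n_E = 0.764, n_T = 2.43.
p_i = (n_i/n_T)·P. Kp = p_E / (p_B p_C^2) = 2.14e-05 kPa^-2.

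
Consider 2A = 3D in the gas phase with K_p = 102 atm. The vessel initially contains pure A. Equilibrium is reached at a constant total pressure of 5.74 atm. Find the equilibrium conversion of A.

Let X = conversion of A (basis 1 mol A); extent of reaction ξ = 0.5X.
Species balance: n_A = 1 − X; n_D = 1.5X.
Total moles n_T = 1 + 0.5X.
y_i = n_i/n_T, p_i = y_i·P. K_p = p_D^3 / (p_A^2).
This yields a degree-3 equation in X; solving on (0,1), X = 0.756.

X = 0.756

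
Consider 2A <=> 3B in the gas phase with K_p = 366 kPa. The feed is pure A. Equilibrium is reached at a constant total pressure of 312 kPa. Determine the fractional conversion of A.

Basis: 1 mol A initially; let X = conversion of A. Extent ξ = 0.5X.
At extent ξ: n_A = 1 − X; n_B = 1.5X.
Total moles n_T = 1 + 0.5X.
y_i = n_i/n_T, p_i = y_i·P. K_p = p_B^3 / (p_A^2).
This yields a degree-3 equation in X; solving on (0,1), X = 0.485.

X = 0.485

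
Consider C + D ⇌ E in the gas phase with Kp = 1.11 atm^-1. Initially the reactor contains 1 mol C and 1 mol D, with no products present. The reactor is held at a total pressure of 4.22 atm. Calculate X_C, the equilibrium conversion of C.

Let X = conversion of C (basis 1 mol C); extent of reaction ξ = X.
At extent ξ: n_C = 1 − X; n_D = 1 − X; n_E = X.
Total moles n_T = 2 − X.
y_i = n_i/n_T, p_i = y_i·P. Kp = p_E / (p_C p_D).
Equating to 1.11 atm^-1 and solving on 0 < X < 1: X = 0.581.

X = 0.581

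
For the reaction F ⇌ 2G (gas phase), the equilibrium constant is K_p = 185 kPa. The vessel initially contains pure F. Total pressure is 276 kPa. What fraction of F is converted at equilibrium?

X = 0.379

Basis: 1 mol F initially; let X = conversion of F. Extent ξ = X.
Mole table: n_F = 1 − X; n_G = 2X.
Summing: n_T = 1 + X.
With p_i = (n_i/n_T)P, K_p = p_G^2 / (p_F).
Equating to 185 kPa and solving on 0 < X < 1: X = 0.379.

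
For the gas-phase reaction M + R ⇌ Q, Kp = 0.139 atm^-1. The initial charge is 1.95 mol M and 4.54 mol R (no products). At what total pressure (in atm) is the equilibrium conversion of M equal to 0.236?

Let X = conversion of M (basis 1.95 mol M); extent of reaction ξ = 1.95X.
At extent ξ: n_M = 1.95 − 1.95X; n_R = 4.54 − 1.95X; n_Q = 1.95X.
Total moles n_T = 6.49 − 1.95X.
Kp = p_Q / (p_M p_R) with p_i = (n_i/n_T)·P.
At X = 0.236: the mole-fraction product g(X) = Π y_i^ν_i = 0.4565. Since Kp = g(X)·P^{-1}, P = (g/Kp)^(1/1) = (0.4565/0.139)^(1/1) = 3.28 atm.

P = 3.28 atm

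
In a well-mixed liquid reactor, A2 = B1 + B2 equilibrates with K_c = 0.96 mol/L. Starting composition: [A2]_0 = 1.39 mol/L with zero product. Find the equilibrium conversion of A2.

Let X = conversion of A2; extent ξ = 1.39·X mol/L.
Concentrations: [A2] = 1.39 − 1.39X; [B1] = 1.39X; [B2] = 1.39X.
K_c = [B1] [B2] / ([A2]).
Equating to 0.96 mol/L: the physical root is X = 0.555.

X = 0.555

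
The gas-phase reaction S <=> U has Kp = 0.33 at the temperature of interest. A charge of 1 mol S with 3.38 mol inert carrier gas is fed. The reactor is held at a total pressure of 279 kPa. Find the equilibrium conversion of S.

Let X = conversion of S (basis 1 mol S); extent of reaction ξ = X.
At extent ξ: n_S = 1 − X; n_U = X; n_I = 3.38 (inert).
Since Δν = 0, n_T = 4.38 throughout.
Mole fractions y_i = n_i/n_T; Kp = p_U / (p_S) with p_i = y_i·P.
Equating to 0.33 and solving on 0 < X < 1: X = 0.248.

X = 0.248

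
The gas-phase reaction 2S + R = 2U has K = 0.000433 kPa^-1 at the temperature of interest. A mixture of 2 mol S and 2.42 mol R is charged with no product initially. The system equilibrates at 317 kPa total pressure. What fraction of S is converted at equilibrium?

X = 0.212

Take 2 mol S as basis and let X be its fractional conversion, so ξ = X.
At extent ξ: n_S = 2 − 2X; n_R = 2.42 − X; n_U = 2X.
Total moles n_T = 4.42 − X.
With p_i = (n_i/n_T)P, K = p_U^2 / (p_S^2 p_R).
Equating to 0.000433 kPa^-1 and solving on 0 < X < 1: X = 0.212.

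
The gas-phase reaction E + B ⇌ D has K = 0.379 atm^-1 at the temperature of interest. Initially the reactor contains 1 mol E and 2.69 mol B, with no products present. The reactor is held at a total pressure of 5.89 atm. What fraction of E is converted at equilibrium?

Basis: 1 mol E initially; let X = conversion of E. Extent ξ = X.
At extent ξ: n_E = 1 − X; n_B = 2.69 − X; n_D = X.
Summing: n_T = 3.69 − X.
Mole fractions y_i = n_i/n_T; K = p_D / (p_E p_B) with p_i = y_i·P.
This yields a degree-2 equation in X; solving on (0,1), X = 0.602.

X = 0.602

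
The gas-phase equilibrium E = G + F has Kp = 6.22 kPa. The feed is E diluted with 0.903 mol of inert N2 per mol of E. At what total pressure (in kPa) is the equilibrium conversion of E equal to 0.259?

Basis: 1 mol E initially; let X = conversion of E. Extent ξ = X.
Moles: n_E = 1 − X; n_G = X; n_F = X; n_I = 0.903 (inert).
Summing: n_T = 1.9 + X.
Kp = p_G p_F / (p_E) with p_i = (n_i/n_T)·P.
At X = 0.259: the mole-fraction product g(X) = Π y_i^ν_i = 0.04187. Since Kp = g(X)·P^{1}, P = (Kp/g)^(1/1) = (6.22/0.04187)^(1/1) = 149 kPa.

P = 149 kPa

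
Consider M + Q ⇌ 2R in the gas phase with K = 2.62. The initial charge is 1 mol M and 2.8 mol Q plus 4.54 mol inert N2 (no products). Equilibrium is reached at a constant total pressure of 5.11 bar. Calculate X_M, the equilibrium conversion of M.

Let X = conversion of M (basis 1 mol M); extent of reaction ξ = X.
Mole table: n_M = 1 − X; n_Q = 2.8 − X; n_R = 2X; n_I = 4.54 (inert).
Since Δν = 0, n_T = 8.34 throughout.
With p_i = (n_i/n_T)P, K = p_R^2 / (p_M p_Q).
Substituting and setting equal to 2.62 gives a polynomial in X; the root in (0,1) is X = 0.674.

X = 0.674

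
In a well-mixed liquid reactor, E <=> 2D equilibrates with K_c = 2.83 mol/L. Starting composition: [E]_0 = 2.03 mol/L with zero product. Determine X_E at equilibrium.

Let X = conversion of E; extent ξ = 2.03·X mol/L.
Concentrations: [E] = 2.03 − 2.03X; [D] = 4.06X.
K_c = [D]^2 / ([E]).
Setting equal to 2.83 and solving for X on (0,1) gives X = 0.441.

X = 0.441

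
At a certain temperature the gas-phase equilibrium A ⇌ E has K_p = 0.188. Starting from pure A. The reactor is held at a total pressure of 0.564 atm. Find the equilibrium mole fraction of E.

Basis: 1 mol A initially; let X = conversion of A. Extent ξ = X.
Species balance: n_A = 1 − X; n_E = X.
n_T stays at 1 (no change in mole number).
With p_i = (n_i/n_T)P, K_p = p_E / (p_A).
Equating to 0.188 and solving on 0 < X < 1: X = 0.158.
Then n_E = 0.158, n_T = 1, so y_E = 0.158.

y_E = 0.158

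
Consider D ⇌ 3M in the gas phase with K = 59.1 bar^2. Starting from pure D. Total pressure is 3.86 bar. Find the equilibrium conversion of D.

Take 1 mol D as basis and let X be its fractional conversion, so ξ = X.
Mole table: n_D = 1 − X; n_M = 3X.
Total moles n_T = 1 + 2X.
Mole fractions y_i = n_i/n_T; K = p_M^3 / (p_D) with p_i = y_i·P.
Equating to 59.1 bar^2 and solving on 0 < X < 1: X = 0.648.

X = 0.648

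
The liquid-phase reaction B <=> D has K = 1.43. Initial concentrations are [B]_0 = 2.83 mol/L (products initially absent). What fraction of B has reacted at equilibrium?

Let X = conversion of B; extent ξ = 2.83·X mol/L.
Concentrations: [B] = 2.83 − 2.83X; [D] = 2.83X.
K = [D] / ([B]).
Setting equal to 1.43 and solving for X on (0,1) gives X = 0.588.

X = 0.588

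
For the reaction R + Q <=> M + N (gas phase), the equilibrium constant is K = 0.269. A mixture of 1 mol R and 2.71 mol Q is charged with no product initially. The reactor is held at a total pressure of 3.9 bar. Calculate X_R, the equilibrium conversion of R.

Let X = conversion of R (basis 1 mol R); extent of reaction ξ = X.
Species balance: n_R = 1 − X; n_Q = 2.71 − X; n_M = X; n_N = X.
Total moles n_T = 3.71 (Δν = 0, constant).
Mole fractions y_i = n_i/n_T; K = p_M p_N / (p_R p_Q) with p_i = y_i·P.
Equating to 0.269 and solving on 0 < X < 1: X = 0.527.

X = 0.527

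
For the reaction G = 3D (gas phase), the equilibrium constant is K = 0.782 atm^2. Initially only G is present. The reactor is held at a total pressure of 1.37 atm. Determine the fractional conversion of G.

Take 1 mol G as basis and let X be its fractional conversion, so ξ = X.
At extent ξ: n_G = 1 − X; n_D = 3X.
n_T = Σnᵢ = 1 + 2X.
Mole fractions y_i = n_i/n_T; K = p_D^3 / (p_G) with p_i = y_i·P.
Substituting and setting equal to 0.782 atm^2 gives a polynomial in X; the root in (0,1) is X = 0.303.

X = 0.303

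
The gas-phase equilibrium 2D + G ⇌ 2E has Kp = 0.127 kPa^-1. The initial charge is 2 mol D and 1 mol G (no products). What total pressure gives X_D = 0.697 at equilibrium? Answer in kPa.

Take 2 mol D as basis and let X be its fractional conversion, so ξ = X.
Moles: n_D = 2 − 2X; n_G = 1 − X; n_E = 2X.
n_T = Σnᵢ = 3 − X.
Kp = p_E^2 / (p_D^2 p_G) with p_i = (n_i/n_T)·P.
At X = 0.697: the mole-fraction product g(X) = Π y_i^ν_i = 40.22. Since Kp = g(X)·P^{-1}, P = (g/Kp)^(1/1) = (40.22/0.127)^(1/1) = 317 kPa.

P = 317 kPa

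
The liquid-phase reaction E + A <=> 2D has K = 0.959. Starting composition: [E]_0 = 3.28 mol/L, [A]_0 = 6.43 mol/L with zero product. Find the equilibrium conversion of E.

X = 0.448

Let X = conversion of E; extent ξ = 3.28·X mol/L.
Concentrations: [E] = 3.28 − 3.28X; [A] = 6.43 − 3.28X; [D] = 6.56X.
K = [D]^2 / ([E] [A]).
Equating to 0.959: the physical root is X = 0.448.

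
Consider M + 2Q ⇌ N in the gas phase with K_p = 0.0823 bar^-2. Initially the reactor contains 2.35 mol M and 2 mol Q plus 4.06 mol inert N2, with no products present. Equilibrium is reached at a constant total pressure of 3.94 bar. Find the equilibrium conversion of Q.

Let X = conversion of Q (basis 2 mol Q); extent of reaction ξ = X.
Moles: n_M = 2.35 − X; n_Q = 2 − 2X; n_N = X; n_I = 4.06 (inert).
Summing: n_T = 8.41 − 2X.
With p_i = (n_i/n_T)P, K_p = p_N / (p_M p_Q^2).
Substituting and setting equal to 0.0823 bar^-2 gives a polynomial in X; the root in (0,1) is X = 0.129.

X = 0.129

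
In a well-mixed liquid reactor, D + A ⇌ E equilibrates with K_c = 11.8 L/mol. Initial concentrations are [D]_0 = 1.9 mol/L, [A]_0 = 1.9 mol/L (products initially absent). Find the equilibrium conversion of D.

X = 0.810

Let X = conversion of D; extent ξ = 1.9·X mol/L.
Concentrations: [D] = 1.9 − 1.9X; [A] = 1.9 − 1.9X; [E] = 1.9X.
K_c = [E] / ([D] [A]).
This equals 11.8 at X = 0.810 (the root in 0 < X < 1).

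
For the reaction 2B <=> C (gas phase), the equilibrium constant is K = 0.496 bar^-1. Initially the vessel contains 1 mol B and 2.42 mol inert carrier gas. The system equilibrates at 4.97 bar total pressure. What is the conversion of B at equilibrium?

X = 0.456

Take 1 mol B as basis and let X be its fractional conversion, so ξ = 0.5X.
Mole table: n_B = 1 − X; n_C = 0.5X; n_I = 2.42 (inert).
n_T = Σnᵢ = 3.42 − 0.5X.
With p_i = (n_i/n_T)P, K = p_C / (p_B^2).
Equating to 0.496 bar^-1 and solving on 0 < X < 1: X = 0.456.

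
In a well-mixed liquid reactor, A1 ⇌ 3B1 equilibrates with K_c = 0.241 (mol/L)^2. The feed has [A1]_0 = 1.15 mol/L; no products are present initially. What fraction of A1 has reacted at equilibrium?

X = 0.177

Let X = conversion of A1; extent ξ = 1.15·X mol/L.
Concentrations: [A1] = 1.15 − 1.15X; [B1] = 3.45X.
K_c = [B1]^3 / ([A1]).
This equals 0.241 at X = 0.177 (the root in 0 < X < 1).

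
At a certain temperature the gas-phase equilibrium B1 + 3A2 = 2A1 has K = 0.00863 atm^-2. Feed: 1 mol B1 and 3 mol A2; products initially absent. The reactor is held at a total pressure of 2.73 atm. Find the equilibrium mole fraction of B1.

y_B1 = 0.232

Basis: 1 mol B1 initially; let X = conversion of B1. Extent ξ = X.
At extent ξ: n_B1 = 1 − X; n_A2 = 3 − 3X; n_A1 = 2X.
Total moles n_T = 4 − 2X.
Mole fractions y_i = n_i/n_T; K = p_A1^2 / (p_B1 p_A2^3) with p_i = y_i·P.
Equating to 0.00863 atm^-2 and solving on 0 < X < 1: X = 0.133.
Then n_B1 = 0.867, n_T = 3.73, so y_B1 = 0.232.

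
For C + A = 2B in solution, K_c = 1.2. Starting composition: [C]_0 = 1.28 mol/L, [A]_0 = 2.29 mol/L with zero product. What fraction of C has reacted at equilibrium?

Let X = conversion of C; extent ξ = 1.28·X mol/L.
Concentrations: [C] = 1.28 − 1.28X; [A] = 2.29 − 1.28X; [B] = 2.56X.
K_c = [B]^2 / ([C] [A]).
Setting equal to 1.2 and solving for X on (0,1) gives X = 0.463.

X = 0.463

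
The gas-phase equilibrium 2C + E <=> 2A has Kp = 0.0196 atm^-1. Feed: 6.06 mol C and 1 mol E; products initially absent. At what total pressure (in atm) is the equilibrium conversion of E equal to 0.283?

Basis: 1 mol E initially; let X = conversion of E. Extent ξ = X.
Mole table: n_C = 6.06 − 2X; n_E = 1 − X; n_A = 2X.
n_T = Σnᵢ = 7.06 − X.
Kp = p_A^2 / (p_C^2 p_E) with p_i = (n_i/n_T)·P.
At X = 0.283: the mole-fraction product g(X) = Π y_i^ν_i = 0.1003. Since Kp = g(X)·P^{-1}, P = (g/Kp)^(1/1) = (0.1003/0.0196)^(1/1) = 5.12 atm.

P = 5.12 atm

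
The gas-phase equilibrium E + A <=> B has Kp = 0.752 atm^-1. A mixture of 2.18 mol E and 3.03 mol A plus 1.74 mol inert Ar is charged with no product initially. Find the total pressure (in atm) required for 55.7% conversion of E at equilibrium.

Take 2.18 mol E as basis and let X be its fractional conversion, so ξ = 2.18X.
Moles: n_E = 2.18 − 2.18X; n_A = 3.03 − 2.18X; n_B = 2.18X; n_I = 1.74 (inert).
n_T = Σnᵢ = 6.95 − 2.18X.
Kp = p_B / (p_E p_A) with p_i = (n_i/n_T)·P.
At X = 0.557: the mole-fraction product g(X) = Π y_i^ν_i = 3.972. Since Kp = g(X)·P^{-1}, P = (g/Kp)^(1/1) = (3.972/0.752)^(1/1) = 5.28 atm.

P = 5.28 atm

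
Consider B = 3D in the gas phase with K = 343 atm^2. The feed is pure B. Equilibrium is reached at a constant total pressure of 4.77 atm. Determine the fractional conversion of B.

Take 1 mol B as basis and let X be its fractional conversion, so ξ = X.
Species balance: n_B = 1 − X; n_D = 3X.
Total moles n_T = 1 + 2X.
y_i = n_i/n_T, p_i = y_i·P. K = p_D^3 / (p_B).
Equating to 343 atm^2 and solving on 0 < X < 1: X = 0.849.

X = 0.849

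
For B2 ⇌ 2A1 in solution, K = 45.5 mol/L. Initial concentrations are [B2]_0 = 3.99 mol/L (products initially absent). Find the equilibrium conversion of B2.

X = 0.784

Let X = conversion of B2; extent ξ = 3.99·X mol/L.
Concentrations: [B2] = 3.99 − 3.99X; [A1] = 7.98X.
K = [A1]^2 / ([B2]).
Solving K = 45.5 for X ∈ (0,1): X = 0.784.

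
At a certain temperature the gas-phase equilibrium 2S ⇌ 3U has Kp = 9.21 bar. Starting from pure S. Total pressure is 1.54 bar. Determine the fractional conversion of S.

Take 1 mol S as basis and let X be its fractional conversion, so ξ = 0.5X.
Species balance: n_S = 1 − X; n_U = 1.5X.
Total moles n_T = 1 + 0.5X.
With p_i = (n_i/n_T)P, Kp = p_U^3 / (p_S^2).
This yields a degree-3 equation in X; solving on (0,1), X = 0.655.

X = 0.655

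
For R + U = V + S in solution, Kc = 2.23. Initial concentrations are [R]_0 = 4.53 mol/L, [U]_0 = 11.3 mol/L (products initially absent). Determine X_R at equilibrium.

Let X = conversion of R; extent ξ = 4.53·X mol/L.
Concentrations: [R] = 4.53 − 4.53X; [U] = 11.3 − 4.53X; [V] = 4.53X; [S] = 4.53X.
Kc = [V] [S] / ([R] [U]).
This equals 2.23 at X = 0.820 (the root in 0 < X < 1).

X = 0.820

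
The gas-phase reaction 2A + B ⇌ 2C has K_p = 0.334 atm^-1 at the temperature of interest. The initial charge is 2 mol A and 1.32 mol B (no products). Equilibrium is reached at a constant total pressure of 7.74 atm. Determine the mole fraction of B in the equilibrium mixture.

Take 2 mol A as basis and let X be its fractional conversion, so ξ = X.
Moles: n_A = 2 − 2X; n_B = 1.32 − X; n_C = 2X.
Total moles n_T = 3.32 − X.
With p_i = (n_i/n_T)P, K_p = p_C^2 / (p_A^2 p_B).
This yields a degree-3 equation in X; solving on (0,1), X = 0.468.
Then n_B = 0.852, n_T = 2.85, so y_B = 0.299.

y_B = 0.299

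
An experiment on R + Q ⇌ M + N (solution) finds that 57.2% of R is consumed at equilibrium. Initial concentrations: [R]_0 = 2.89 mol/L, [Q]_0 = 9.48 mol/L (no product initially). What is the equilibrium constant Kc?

Kc = 0.282

Let X = conversion of R.
Concentrations: [R] = 2.89 − 2.89X; [Q] = 9.48 − 2.89X; [M] = 2.89X; [N] = 2.89X.
At X = 0.572: [R] = 1.24, [Q] = 7.83, [M] = 1.65, [N] = 1.65.
Kc = [M] [N] / ([R] [Q]) = 0.282.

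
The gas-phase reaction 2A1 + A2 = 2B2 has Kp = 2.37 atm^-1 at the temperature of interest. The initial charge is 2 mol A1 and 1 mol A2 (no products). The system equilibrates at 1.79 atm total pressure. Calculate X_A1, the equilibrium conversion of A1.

Basis: 2 mol A1 initially; let X = conversion of A1. Extent ξ = X.
Moles: n_A1 = 2 − 2X; n_A2 = 1 − X; n_B2 = 2X.
Summing: n_T = 3 − X.
With p_i = (n_i/n_T)P, Kp = p_B2^2 / (p_A1^2 p_A2).
Substituting and setting equal to 2.37 atm^-1 gives a polynomial in X; the root in (0,1) is X = 0.483.

X = 0.483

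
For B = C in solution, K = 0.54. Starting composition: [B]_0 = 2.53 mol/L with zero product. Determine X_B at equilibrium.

Let X = conversion of B; extent ξ = 2.53·X mol/L.
Concentrations: [B] = 2.53 − 2.53X; [C] = 2.53X.
K = [C] / ([B]).
Equating to 0.54: the physical root is X = 0.351.

X = 0.351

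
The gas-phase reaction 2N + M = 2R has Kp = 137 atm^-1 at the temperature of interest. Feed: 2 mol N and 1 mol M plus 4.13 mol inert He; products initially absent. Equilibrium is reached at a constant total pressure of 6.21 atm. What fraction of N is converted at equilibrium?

X = 0.828

Basis: 2 mol N initially; let X = conversion of N. Extent ξ = X.
At extent ξ: n_N = 2 − 2X; n_M = 1 − X; n_R = 2X; n_I = 4.13 (inert).
Summing: n_T = 7.13 − X.
y_i = n_i/n_T, p_i = y_i·P. Kp = p_R^2 / (p_N^2 p_M).
Setting this equal to 137 atm^-1 and taking the physical root (0 < X < 1) gives X = 0.828.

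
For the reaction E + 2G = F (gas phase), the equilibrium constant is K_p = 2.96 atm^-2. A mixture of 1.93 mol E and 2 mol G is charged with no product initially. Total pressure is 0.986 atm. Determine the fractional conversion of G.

X = 0.492

Let X = conversion of G (basis 2 mol G); extent of reaction ξ = X.
Species balance: n_E = 1.93 − X; n_G = 2 − 2X; n_F = X.
Total moles n_T = 3.93 − 2X.
y_i = n_i/n_T, p_i = y_i·P. K_p = p_F / (p_E p_G^2).
Setting this equal to 2.96 atm^-2 and taking the physical root (0 < X < 1) gives X = 0.492.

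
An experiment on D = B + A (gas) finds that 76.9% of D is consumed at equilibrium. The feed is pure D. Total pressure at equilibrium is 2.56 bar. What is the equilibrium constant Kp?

Kp = 3.7 bar

Basis: 1 mol D initially; let X = conversion of D. Extent ξ = X.
At extent ξ: n_D = 1 − X; n_B = X; n_A = X.
n_T = Σnᵢ = 1 + X.
At X = 0.769: n_D = 0.231, n_B = 0.769, n_A = 0.769, n_T = 1.77.
p_i = (n_i/n_T)·P. Kp = p_B p_A / (p_D) = 3.7 bar.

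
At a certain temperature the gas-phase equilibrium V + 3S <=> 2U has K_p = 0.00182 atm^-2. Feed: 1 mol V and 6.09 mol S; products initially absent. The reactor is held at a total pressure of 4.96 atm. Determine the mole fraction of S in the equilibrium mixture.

y_S = 0.824

Let X = conversion of V (basis 1 mol V); extent of reaction ξ = X.
At extent ξ: n_V = 1 − X; n_S = 6.09 − 3X; n_U = 2X.
Summing: n_T = 7.09 − 2X.
With p_i = (n_i/n_T)P, K_p = p_U^2 / (p_V p_S^3).
Substituting and setting equal to 0.00182 atm^-2 gives a polynomial in X; the root in (0,1) is X = 0.185.
Then n_S = 5.53, n_T = 6.72, so y_S = 0.824.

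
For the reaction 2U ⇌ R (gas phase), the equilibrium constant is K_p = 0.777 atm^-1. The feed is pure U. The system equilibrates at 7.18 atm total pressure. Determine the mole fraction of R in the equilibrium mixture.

y_R = 0.657

Take 1 mol U as basis and let X be its fractional conversion, so ξ = 0.5X.
At extent ξ: n_U = 1 − X; n_R = 0.5X.
Total moles n_T = 1 − 0.5X.
With p_i = (n_i/n_T)P, K_p = p_R / (p_U^2).
Setting this equal to 0.777 atm^-1 and taking the physical root (0 < X < 1) gives X = 0.793.
Then n_R = 0.396, n_T = 0.604, so y_R = 0.657.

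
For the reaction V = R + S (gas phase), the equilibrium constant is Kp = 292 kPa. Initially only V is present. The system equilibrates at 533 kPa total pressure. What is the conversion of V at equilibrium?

X = 0.595

Let X = conversion of V (basis 1 mol V); extent of reaction ξ = X.
Mole table: n_V = 1 − X; n_R = X; n_S = X.
n_T = Σnᵢ = 1 + X.
With p_i = (n_i/n_T)P, Kp = p_R p_S / (p_V).
Substituting and setting equal to 292 kPa gives a polynomial in X; the root in (0,1) is X = 0.595.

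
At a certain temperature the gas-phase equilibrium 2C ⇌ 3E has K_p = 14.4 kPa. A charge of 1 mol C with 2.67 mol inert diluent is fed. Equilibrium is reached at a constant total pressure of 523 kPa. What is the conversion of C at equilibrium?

Let X = conversion of C (basis 1 mol C); extent of reaction ξ = 0.5X.
Species balance: n_C = 1 − X; n_E = 1.5X; n_I = 2.67 (inert).
n_T = Σnᵢ = 3.67 + 0.5X.
y_i = n_i/n_T, p_i = y_i·P. K_p = p_E^3 / (p_C^2).
Equating to 14.4 kPa and solving on 0 < X < 1: X = 0.258.

X = 0.258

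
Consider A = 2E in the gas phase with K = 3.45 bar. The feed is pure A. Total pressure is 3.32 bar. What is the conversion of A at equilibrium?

Let X = conversion of A (basis 1 mol A); extent of reaction ξ = X.
Moles: n_A = 1 − X; n_E = 2X.
Total moles n_T = 1 + X.
Mole fractions y_i = n_i/n_T; K = p_E^2 / (p_A) with p_i = y_i·P.
Equating to 3.45 bar and solving on 0 < X < 1: X = 0.454.

X = 0.454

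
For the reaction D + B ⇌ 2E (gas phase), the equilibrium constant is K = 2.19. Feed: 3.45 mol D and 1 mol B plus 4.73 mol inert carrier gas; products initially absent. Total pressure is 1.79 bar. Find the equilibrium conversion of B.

Let X = conversion of B (basis 1 mol B); extent of reaction ξ = X.
At extent ξ: n_D = 3.45 − X; n_B = 1 − X; n_E = 2X; n_I = 4.73 (inert).
n_T stays at 9.18 (no change in mole number).
y_i = n_i/n_T, p_i = y_i·P. K = p_E^2 / (p_D p_B).
This yields a degree-2 equation in X; solving on (0,1), X = 0.687.

X = 0.687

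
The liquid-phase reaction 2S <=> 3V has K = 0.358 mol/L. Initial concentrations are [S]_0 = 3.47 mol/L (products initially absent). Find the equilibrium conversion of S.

X = 0.257

Let X = conversion of S; extent ξ = 3.47X/2 mol/L.
Concentrations: [S] = 3.47 − 3.47X; [V] = 5.21X.
K = [V]^3 / ([S]^2).
Solving K = 0.358 for X ∈ (0,1): X = 0.257.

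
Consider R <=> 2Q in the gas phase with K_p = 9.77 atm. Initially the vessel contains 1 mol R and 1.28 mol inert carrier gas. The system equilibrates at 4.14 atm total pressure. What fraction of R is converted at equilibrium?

X = 0.712

Let X = conversion of R (basis 1 mol R); extent of reaction ξ = X.
Moles: n_R = 1 − X; n_Q = 2X; n_I = 1.28 (inert).
Total moles n_T = 2.28 + X.
Mole fractions y_i = n_i/n_T; K_p = p_Q^2 / (p_R) with p_i = y_i·P.
Substituting and setting equal to 9.77 atm gives a polynomial in X; the root in (0,1) is X = 0.712.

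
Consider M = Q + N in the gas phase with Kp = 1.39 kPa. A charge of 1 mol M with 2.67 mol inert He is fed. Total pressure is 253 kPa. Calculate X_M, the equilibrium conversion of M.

X = 0.135

Basis: 1 mol M initially; let X = conversion of M. Extent ξ = X.
Moles: n_M = 1 − X; n_Q = X; n_N = X; n_I = 2.67 (inert).
n_T = Σnᵢ = 3.67 + X.
Mole fractions y_i = n_i/n_T; Kp = p_Q p_N / (p_M) with p_i = y_i·P.
Substituting and setting equal to 1.39 kPa gives a polynomial in X; the root in (0,1) is X = 0.135.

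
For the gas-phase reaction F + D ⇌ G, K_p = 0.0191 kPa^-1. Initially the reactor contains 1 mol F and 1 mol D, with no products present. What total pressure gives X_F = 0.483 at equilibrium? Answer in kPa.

Let X = conversion of F (basis 1 mol F); extent of reaction ξ = X.
Species balance: n_F = 1 − X; n_D = 1 − X; n_G = X.
Summing: n_T = 2 − X.
K_p = p_G / (p_F p_D) with p_i = (n_i/n_T)·P.
At X = 0.483: the mole-fraction product g(X) = Π y_i^ν_i = 2.741. Since K_p = g(X)·P^{-1}, P = (g/K_p)^(1/1) = (2.741/0.0191)^(1/1) = 144 kPa.

P = 144 kPa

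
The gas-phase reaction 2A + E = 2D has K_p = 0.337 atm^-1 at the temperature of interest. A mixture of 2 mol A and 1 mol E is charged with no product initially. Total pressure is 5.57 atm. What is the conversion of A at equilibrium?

Let X = conversion of A (basis 2 mol A); extent of reaction ξ = X.
Species balance: n_A = 2 − 2X; n_E = 1 − X; n_D = 2X.
n_T = Σnᵢ = 3 − X.
With p_i = (n_i/n_T)P, K_p = p_D^2 / (p_A^2 p_E).
Setting this equal to 0.337 atm^-1 and taking the physical root (0 < X < 1) gives X = 0.397.

X = 0.397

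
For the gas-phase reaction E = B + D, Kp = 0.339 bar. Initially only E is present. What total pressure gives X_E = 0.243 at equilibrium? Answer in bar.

Basis: 1 mol E initially; let X = conversion of E. Extent ξ = X.
Species balance: n_E = 1 − X; n_B = X; n_D = X.
Total moles n_T = 1 + X.
Kp = p_B p_D / (p_E) with p_i = (n_i/n_T)·P.
At X = 0.243: the mole-fraction product g(X) = Π y_i^ν_i = 0.06275. Since Kp = g(X)·P^{1}, P = (Kp/g)^(1/1) = (0.339/0.06275)^(1/1) = 5.4 bar.

P = 5.4 bar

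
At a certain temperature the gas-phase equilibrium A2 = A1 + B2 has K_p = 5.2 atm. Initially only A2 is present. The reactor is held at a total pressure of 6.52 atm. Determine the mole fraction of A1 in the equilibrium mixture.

y_A1 = 0.400

Let X = conversion of A2 (basis 1 mol A2); extent of reaction ξ = X.
At extent ξ: n_A2 = 1 − X; n_A1 = X; n_B2 = X.
n_T = Σnᵢ = 1 + X.
Mole fractions y_i = n_i/n_T; K_p = p_A1 p_B2 / (p_A2) with p_i = y_i·P.
Equating to 5.2 atm and solving on 0 < X < 1: X = 0.666.
Then n_A1 = 0.666, n_T = 1.67, so y_A1 = 0.400.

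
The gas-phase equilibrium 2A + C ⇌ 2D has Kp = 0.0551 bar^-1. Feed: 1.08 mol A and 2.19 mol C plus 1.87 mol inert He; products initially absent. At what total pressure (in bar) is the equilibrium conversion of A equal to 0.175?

P = 1.97 bar

Let X = conversion of A (basis 1.08 mol A); extent of reaction ξ = 0.54X.
Mole table: n_A = 1.08 − 1.08X; n_C = 2.19 − 0.54X; n_D = 1.08X; n_I = 1.87 (inert).
n_T = Σnᵢ = 5.14 − 0.54X.
Kp = p_D^2 / (p_A^2 p_C) with p_i = (n_i/n_T)·P.
At X = 0.175: the mole-fraction product g(X) = Π y_i^ν_i = 0.1083. Since Kp = g(X)·P^{-1}, P = (g/Kp)^(1/1) = (0.1083/0.0551)^(1/1) = 1.97 bar.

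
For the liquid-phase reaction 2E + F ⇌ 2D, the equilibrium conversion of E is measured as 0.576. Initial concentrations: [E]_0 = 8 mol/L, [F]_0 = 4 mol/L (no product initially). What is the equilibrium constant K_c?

K_c = 1.09 L/mol

Let X = conversion of E.
Concentrations: [E] = 8 − 8X; [F] = 4 − 4X; [D] = 8X.
At X = 0.576: [E] = 3.39, [F] = 1.7, [D] = 4.61.
K_c = [D]^2 / ([E]^2 [F]) = 1.09 L/mol.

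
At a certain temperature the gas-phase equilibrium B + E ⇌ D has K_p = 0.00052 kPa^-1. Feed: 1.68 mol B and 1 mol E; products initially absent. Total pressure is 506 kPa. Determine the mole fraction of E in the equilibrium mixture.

y_E = 0.339

Let X = conversion of E (basis 1 mol E); extent of reaction ξ = X.
Mole table: n_B = 1.68 − X; n_E = 1 − X; n_D = X.
n_T = Σnᵢ = 2.68 − X.
Mole fractions y_i = n_i/n_T; K_p = p_D / (p_B p_E) with p_i = y_i·P.
Substituting and setting equal to 0.00052 kPa^-1 gives a polynomial in X; the root in (0,1) is X = 0.138.
Then n_E = 0.862, n_T = 2.54, so y_E = 0.339.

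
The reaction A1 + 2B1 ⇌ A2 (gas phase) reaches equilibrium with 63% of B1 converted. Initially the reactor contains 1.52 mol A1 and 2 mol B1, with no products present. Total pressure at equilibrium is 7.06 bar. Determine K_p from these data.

K_p = 0.132 bar^-2

Take 2 mol B1 as basis and let X be its fractional conversion, so ξ = X.
Species balance: n_A1 = 1.52 − X; n_B1 = 2 − 2X; n_A2 = X.
n_T = Σnᵢ = 3.52 − 2X.
At X = 0.63: n_A1 = 0.89, n_B1 = 0.74, n_A2 = 0.63, n_T = 2.26.
p_i = (n_i/n_T)·P. K_p = p_A2 / (p_A1 p_B1^2) = 0.132 bar^-2.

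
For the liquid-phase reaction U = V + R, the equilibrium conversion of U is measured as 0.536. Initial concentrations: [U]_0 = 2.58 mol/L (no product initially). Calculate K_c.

K_c = 1.6 mol/L

Let X = conversion of U.
Concentrations: [U] = 2.58 − 2.58X; [V] = 2.58X; [R] = 2.58X.
At X = 0.536: [U] = 1.2, [V] = 1.38, [R] = 1.38.
K_c = [V] [R] / ([U]) = 1.6 mol/L.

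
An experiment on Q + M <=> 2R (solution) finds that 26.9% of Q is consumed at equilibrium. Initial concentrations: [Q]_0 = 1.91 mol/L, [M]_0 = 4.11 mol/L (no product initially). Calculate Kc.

Kc = 0.21

Let X = conversion of Q.
Concentrations: [Q] = 1.91 − 1.91X; [M] = 4.11 − 1.91X; [R] = 3.82X.
At X = 0.269: [Q] = 1.4, [M] = 3.6, [R] = 1.03.
Kc = [R]^2 / ([Q] [M]) = 0.21.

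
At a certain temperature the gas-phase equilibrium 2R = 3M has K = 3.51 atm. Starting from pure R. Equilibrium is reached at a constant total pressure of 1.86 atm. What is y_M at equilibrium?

y_M = 0.633

Let X = conversion of R (basis 1 mol R); extent of reaction ξ = 0.5X.
Moles: n_R = 1 − X; n_M = 1.5X.
n_T = Σnᵢ = 1 + 0.5X.
Mole fractions y_i = n_i/n_T; K = p_M^3 / (p_R^2) with p_i = y_i·P.
Equating to 3.51 atm and solving on 0 < X < 1: X = 0.535.
Then n_M = 0.803, n_T = 1.27, so y_M = 0.633.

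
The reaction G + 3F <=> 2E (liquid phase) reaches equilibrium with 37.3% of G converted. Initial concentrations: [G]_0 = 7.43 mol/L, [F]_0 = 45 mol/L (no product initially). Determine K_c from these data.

K_c = 0.000134 (mol/L)^-2

Let X = conversion of G.
Concentrations: [G] = 7.43 − 7.43X; [F] = 45 − 22.3X; [E] = 14.9X.
At X = 0.373: [G] = 4.66, [F] = 36.7, [E] = 5.54.
K_c = [E]^2 / ([G] [F]^3) = 0.000134 (mol/L)^-2.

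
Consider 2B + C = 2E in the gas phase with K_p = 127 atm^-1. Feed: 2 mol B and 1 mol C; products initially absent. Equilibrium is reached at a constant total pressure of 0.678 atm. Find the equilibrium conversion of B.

X = 0.754

Let X = conversion of B (basis 2 mol B); extent of reaction ξ = X.
Species balance: n_B = 2 − 2X; n_C = 1 − X; n_E = 2X.
Total moles n_T = 3 − X.
y_i = n_i/n_T, p_i = y_i·P. K_p = p_E^2 / (p_B^2 p_C).
Setting this equal to 127 atm^-1 and taking the physical root (0 < X < 1) gives X = 0.754.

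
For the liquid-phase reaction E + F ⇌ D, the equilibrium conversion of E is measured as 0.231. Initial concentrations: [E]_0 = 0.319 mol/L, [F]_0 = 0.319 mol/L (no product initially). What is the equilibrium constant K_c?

Let X = conversion of E.
Concentrations: [E] = 0.319 − 0.319X; [F] = 0.319 − 0.319X; [D] = 0.319X.
At X = 0.231: [E] = 0.245, [F] = 0.245, [D] = 0.0737.
K_c = [D] / ([E] [F]) = 1.22 L/mol.

K_c = 1.22 L/mol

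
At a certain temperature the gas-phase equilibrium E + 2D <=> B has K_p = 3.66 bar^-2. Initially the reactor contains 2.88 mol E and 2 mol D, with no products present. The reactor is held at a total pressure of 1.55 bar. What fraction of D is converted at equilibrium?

X = 0.671

Take 2 mol D as basis and let X be its fractional conversion, so ξ = X.
Species balance: n_E = 2.88 − X; n_D = 2 − 2X; n_B = X.
n_T = Σnᵢ = 4.88 − 2X.
y_i = n_i/n_T, p_i = y_i·P. K_p = p_B / (p_E p_D^2).
Equating to 3.66 bar^-2 and solving on 0 < X < 1: X = 0.671.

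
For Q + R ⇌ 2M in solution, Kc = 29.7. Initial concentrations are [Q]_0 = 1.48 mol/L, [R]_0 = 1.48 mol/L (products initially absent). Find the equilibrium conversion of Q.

X = 0.732

Let X = conversion of Q; extent ξ = 1.48·X mol/L.
Concentrations: [Q] = 1.48 − 1.48X; [R] = 1.48 − 1.48X; [M] = 2.96X.
Kc = [M]^2 / ([Q] [R]).
Solving Kc = 29.7 for X ∈ (0,1): X = 0.732.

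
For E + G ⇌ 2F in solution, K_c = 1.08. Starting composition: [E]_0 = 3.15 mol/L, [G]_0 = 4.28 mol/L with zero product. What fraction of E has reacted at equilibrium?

Let X = conversion of E; extent ξ = 3.15·X mol/L.
Concentrations: [E] = 3.15 − 3.15X; [G] = 4.28 − 3.15X; [F] = 6.3X.
K_c = [F]^2 / ([E] [G]).
Solving K_c = 1.08 for X ∈ (0,1): X = 0.396.

X = 0.396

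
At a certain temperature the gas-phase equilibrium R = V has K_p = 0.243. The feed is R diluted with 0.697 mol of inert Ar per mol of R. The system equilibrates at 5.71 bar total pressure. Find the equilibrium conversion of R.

Basis: 1 mol R initially; let X = conversion of R. Extent ξ = X.
At extent ξ: n_R = 1 − X; n_V = X; n_I = 0.697 (inert).
Total moles n_T = 1.7 (Δν = 0, constant).
y_i = n_i/n_T, p_i = y_i·P. K_p = p_V / (p_R).
Setting this equal to 0.243 and taking the physical root (0 < X < 1) gives X = 0.195.

X = 0.195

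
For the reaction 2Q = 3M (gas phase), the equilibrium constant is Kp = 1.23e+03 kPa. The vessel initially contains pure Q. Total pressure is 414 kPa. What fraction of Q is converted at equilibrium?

X = 0.583

Take 1 mol Q as basis and let X be its fractional conversion, so ξ = 0.5X.
Mole table: n_Q = 1 − X; n_M = 1.5X.
Total moles n_T = 1 + 0.5X.
y_i = n_i/n_T, p_i = y_i·P. Kp = p_M^3 / (p_Q^2).
Equating to 1.23e+03 kPa and solving on 0 < X < 1: X = 0.583.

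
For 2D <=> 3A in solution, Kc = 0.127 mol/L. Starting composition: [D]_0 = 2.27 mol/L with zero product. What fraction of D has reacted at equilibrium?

X = 0.217

Let X = conversion of D; extent ξ = 2.27X/2 mol/L.
Concentrations: [D] = 2.27 − 2.27X; [A] = 3.41X.
Kc = [A]^3 / ([D]^2).
This equals 0.127 at X = 0.217 (the root in 0 < X < 1).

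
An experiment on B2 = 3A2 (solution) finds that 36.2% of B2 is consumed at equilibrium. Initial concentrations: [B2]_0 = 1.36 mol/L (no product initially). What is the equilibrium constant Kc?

Kc = 3.71 (mol/L)^2

Let X = conversion of B2.
Concentrations: [B2] = 1.36 − 1.36X; [A2] = 4.08X.
At X = 0.362: [B2] = 0.868, [A2] = 1.48.
Kc = [A2]^3 / ([B2]) = 3.71 (mol/L)^2.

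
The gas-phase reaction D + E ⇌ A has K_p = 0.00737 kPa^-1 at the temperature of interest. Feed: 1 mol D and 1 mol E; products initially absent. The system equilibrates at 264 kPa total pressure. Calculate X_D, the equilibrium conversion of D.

Basis: 1 mol D initially; let X = conversion of D. Extent ξ = X.
Species balance: n_D = 1 − X; n_E = 1 − X; n_A = X.
n_T = Σnᵢ = 2 − X.
y_i = n_i/n_T, p_i = y_i·P. K_p = p_A / (p_D p_E).
Equating to 0.00737 kPa^-1 and solving on 0 < X < 1: X = 0.417.

X = 0.417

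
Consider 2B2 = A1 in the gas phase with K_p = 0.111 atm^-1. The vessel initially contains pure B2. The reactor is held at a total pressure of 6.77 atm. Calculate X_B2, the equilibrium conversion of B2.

X = 0.500

Basis: 1 mol B2 initially; let X = conversion of B2. Extent ξ = 0.5X.
Moles: n_B2 = 1 − X; n_A1 = 0.5X.
Total moles n_T = 1 − 0.5X.
With p_i = (n_i/n_T)P, K_p = p_A1 / (p_B2^2).
Setting this equal to 0.111 atm^-1 and taking the physical root (0 < X < 1) gives X = 0.500.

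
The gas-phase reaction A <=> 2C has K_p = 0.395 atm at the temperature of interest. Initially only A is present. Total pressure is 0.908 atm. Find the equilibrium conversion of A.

X = 0.313

Take 1 mol A as basis and let X be its fractional conversion, so ξ = X.
Mole table: n_A = 1 − X; n_C = 2X.
n_T = Σnᵢ = 1 + X.
With p_i = (n_i/n_T)P, K_p = p_C^2 / (p_A).
Substituting and setting equal to 0.395 atm gives a polynomial in X; the root in (0,1) is X = 0.313.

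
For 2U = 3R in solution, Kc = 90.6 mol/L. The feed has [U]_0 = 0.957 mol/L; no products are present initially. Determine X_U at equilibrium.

X = 0.852

Let X = conversion of U; extent ξ = 0.957X/2 mol/L.
Concentrations: [U] = 0.957 − 0.957X; [R] = 1.44X.
Kc = [R]^3 / ([U]^2).
Solving Kc = 90.6 for X ∈ (0,1): X = 0.852.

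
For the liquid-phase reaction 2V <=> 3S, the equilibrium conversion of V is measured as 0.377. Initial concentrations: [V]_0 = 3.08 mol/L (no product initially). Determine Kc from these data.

Kc = 1.44 mol/L

Let X = conversion of V.
Concentrations: [V] = 3.08 − 3.08X; [S] = 4.62X.
At X = 0.377: [V] = 1.92, [S] = 1.74.
Kc = [S]^3 / ([V]^2) = 1.44 mol/L.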